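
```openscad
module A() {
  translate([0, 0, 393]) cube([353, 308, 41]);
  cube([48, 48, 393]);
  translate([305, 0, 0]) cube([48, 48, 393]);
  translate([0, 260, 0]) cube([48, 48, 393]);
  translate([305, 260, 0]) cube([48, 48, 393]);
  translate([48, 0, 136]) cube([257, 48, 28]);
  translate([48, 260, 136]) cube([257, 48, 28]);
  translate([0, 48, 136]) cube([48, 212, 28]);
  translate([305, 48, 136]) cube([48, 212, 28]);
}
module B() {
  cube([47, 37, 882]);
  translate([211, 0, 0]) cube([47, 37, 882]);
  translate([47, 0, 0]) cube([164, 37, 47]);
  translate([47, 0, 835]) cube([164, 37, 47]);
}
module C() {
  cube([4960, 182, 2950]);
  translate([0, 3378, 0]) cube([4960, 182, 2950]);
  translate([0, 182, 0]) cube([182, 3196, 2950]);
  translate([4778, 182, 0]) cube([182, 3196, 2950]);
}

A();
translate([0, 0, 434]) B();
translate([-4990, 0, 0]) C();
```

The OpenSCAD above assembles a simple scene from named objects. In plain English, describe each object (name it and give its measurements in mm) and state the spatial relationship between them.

A is a four-legged stool. The seat is a 353×308×41 mm slab whose top surface is at z = 434 mm; four square legs, each 48×48 mm in cross-section, run from the floor (z = 0) to the underside of the seat, each flush with a corner of the seat. Four stretchers, 48 mm wide and 28 mm tall, connect adjacent legs with their undersides at z = 136 mm, each running between the inner faces of the legs it joins and aligned with the legs' outer faces on the other axis.

B is a picture frame with a 164×788 mm rectangular opening (x by z) and a uniform 47 mm border on every side. Frame depth is 37 mm along y. It is built from two vertical stiles running the full outside height and two horizontal rails spanning the gap between the stiles.

C is the wall frame of a small rectangular building: four walls, each 2950 mm tall and 182 mm thick, enclosing a footprint 4960 mm (x) by 3560 mm (y) outside-to-outside, with no floor or roof. The front and back walls (the −y and +y sides) span the full width; the two side walls fit between them.

The picture frame is on top of the stool. The house frame is on the floor beside the stool on its −x side.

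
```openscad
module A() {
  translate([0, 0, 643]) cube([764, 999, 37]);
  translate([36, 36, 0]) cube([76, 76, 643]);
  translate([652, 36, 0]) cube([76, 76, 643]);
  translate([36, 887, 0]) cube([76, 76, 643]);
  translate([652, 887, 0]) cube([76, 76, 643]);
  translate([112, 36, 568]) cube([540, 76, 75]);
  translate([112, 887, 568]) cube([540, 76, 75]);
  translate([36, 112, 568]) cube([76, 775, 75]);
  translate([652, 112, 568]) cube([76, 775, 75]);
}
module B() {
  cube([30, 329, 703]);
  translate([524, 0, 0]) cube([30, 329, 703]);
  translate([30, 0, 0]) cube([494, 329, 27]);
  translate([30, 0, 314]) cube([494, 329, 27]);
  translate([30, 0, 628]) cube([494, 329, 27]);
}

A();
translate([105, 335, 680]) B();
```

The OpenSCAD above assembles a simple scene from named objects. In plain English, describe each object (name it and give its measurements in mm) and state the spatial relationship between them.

A is a table with a 764×999 mm rectangular top, 37 mm thick, top surface at z = 680 mm, supported by four 76×76 mm square legs, each inset 36 mm from the nearest pair of top edges, running from the floor. Four apron rails, 76 mm thick and 75 mm tall, run between adjacent legs with their top edges flush with the underside of the top and their outer faces flush with the legs' outer faces.

B is an open bookshelf. Two side panels, each 30 mm thick, 329 mm deep and 703 mm tall, stand 554 mm apart (outside-to-outside). Between them sit 3 shelves, each 27 mm thick and 329 mm deep, spanning the full gap between the sides. The bottom shelf rests on the floor (its underside at z = 0) and the clear gap between one shelf's top and the next shelf's underside is 287 mm.

The bookshelf is on top of the table, centred.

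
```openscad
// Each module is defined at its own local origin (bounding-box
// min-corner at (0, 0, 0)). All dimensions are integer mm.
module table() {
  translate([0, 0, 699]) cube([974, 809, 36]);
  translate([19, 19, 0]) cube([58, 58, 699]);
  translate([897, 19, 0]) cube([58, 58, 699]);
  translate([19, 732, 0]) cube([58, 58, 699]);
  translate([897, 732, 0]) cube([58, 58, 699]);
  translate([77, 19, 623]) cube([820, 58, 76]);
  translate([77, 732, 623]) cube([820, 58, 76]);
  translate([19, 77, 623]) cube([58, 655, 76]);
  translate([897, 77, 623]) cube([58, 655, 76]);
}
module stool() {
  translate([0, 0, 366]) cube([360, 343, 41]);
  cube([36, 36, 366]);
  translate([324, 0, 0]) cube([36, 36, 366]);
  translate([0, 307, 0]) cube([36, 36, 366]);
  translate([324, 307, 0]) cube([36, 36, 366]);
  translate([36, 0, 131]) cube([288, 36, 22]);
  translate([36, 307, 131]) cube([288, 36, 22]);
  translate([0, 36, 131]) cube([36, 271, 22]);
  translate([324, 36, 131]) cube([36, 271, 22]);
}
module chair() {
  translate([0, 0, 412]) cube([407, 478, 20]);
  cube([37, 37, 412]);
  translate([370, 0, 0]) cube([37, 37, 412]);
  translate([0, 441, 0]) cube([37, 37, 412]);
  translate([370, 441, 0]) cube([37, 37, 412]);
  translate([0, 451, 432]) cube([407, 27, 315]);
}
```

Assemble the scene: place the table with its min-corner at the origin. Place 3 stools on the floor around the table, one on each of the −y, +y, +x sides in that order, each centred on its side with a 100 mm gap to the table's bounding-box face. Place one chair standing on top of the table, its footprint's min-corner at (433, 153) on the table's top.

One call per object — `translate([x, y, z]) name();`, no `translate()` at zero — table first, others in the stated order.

table();
translate([307, -443, 0]) stool();
translate([307, 909, 0]) stool();
translate([1074, 233, 0]) stool();
translate([433, 153, 735]) chair();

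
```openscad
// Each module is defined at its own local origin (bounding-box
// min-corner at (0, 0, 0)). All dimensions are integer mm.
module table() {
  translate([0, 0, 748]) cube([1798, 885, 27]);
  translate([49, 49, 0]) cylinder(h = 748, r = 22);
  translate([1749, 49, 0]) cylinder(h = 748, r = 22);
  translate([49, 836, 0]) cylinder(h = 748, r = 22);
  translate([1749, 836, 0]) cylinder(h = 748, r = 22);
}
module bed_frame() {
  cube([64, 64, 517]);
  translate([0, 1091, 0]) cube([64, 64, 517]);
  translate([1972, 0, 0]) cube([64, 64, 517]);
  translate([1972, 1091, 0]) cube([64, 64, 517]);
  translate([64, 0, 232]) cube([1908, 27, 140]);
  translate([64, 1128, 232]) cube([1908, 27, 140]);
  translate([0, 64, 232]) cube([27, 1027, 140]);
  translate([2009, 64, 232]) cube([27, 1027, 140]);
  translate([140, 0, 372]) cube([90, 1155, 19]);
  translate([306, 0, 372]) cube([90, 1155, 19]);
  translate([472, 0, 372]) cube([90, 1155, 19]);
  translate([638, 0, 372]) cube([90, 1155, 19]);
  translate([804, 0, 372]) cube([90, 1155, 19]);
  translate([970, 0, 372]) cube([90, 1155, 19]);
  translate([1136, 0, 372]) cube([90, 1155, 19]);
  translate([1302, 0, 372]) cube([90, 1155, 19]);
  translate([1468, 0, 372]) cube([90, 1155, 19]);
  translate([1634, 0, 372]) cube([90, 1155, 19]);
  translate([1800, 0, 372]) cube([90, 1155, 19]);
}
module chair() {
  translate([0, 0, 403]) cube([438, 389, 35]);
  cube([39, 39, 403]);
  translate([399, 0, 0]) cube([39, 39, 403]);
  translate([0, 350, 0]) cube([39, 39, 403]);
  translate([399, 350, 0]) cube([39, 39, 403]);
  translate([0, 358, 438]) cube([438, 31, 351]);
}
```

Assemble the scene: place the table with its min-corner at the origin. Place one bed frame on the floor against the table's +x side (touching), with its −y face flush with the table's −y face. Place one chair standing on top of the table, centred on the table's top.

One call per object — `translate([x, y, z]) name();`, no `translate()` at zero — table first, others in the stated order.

table();
translate([1798, 0, 0]) bed_frame();
translate([680, 248, 775]) chair();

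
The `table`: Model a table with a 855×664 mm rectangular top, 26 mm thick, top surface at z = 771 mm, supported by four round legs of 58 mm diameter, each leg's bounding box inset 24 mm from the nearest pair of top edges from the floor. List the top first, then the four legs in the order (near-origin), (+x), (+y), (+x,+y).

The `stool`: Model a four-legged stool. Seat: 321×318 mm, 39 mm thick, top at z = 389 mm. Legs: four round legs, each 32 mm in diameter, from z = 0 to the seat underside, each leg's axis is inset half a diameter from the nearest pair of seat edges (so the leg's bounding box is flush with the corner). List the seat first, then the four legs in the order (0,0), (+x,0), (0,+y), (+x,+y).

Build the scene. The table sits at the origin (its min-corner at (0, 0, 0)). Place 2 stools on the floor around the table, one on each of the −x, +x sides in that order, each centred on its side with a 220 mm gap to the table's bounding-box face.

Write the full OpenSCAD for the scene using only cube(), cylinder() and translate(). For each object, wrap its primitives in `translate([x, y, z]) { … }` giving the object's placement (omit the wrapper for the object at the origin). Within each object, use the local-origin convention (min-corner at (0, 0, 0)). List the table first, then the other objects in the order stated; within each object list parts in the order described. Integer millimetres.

translate([0, 0, 745]) cube([855, 664, 26]);
translate([53, 53, 0]) cylinder(h = 745, r = 29);
translate([802, 53, 0]) cylinder(h = 745, r = 29);
translate([53, 611, 0]) cylinder(h = 745, r = 29);
translate([802, 611, 0]) cylinder(h = 745, r = 29);
translate([-541, 173, 0]) {
  translate([0, 0, 350]) cube([321, 318, 39]);
  translate([16, 16, 0]) cylinder(h = 350, r = 16);
  translate([305, 16, 0]) cylinder(h = 350, r = 16);
  translate([16, 302, 0]) cylinder(h = 350, r = 16);
  translate([305, 302, 0]) cylinder(h = 350, r = 16);
}
translate([1075, 173, 0]) {
  translate([0, 0, 350]) cube([321, 318, 39]);
  translate([16, 16, 0]) cylinder(h = 350, r = 16);
  translate([305, 16, 0]) cylinder(h = 350, r = 16);
  translate([16, 302, 0]) cylinder(h = 350, r = 16);
  translate([305, 302, 0]) cylinder(h = 350, r = 16);
}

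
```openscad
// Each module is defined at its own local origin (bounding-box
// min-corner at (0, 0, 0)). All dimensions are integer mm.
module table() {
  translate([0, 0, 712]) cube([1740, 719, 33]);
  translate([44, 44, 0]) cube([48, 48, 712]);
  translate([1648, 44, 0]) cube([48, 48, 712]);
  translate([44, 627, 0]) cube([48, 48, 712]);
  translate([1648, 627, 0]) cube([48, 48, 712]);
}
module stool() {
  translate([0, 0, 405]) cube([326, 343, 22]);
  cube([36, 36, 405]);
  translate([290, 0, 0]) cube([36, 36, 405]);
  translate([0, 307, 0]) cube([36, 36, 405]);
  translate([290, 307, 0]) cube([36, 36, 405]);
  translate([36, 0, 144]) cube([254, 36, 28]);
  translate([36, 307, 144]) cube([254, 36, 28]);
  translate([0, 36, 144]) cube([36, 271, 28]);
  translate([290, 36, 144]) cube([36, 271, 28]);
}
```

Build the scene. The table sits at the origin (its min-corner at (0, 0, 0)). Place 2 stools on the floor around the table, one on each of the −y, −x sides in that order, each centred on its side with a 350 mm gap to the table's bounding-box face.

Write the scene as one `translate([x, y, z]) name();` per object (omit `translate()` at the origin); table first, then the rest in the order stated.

table();
translate([707, -693, 0]) stool();
translate([-676, 188, 0]) stool();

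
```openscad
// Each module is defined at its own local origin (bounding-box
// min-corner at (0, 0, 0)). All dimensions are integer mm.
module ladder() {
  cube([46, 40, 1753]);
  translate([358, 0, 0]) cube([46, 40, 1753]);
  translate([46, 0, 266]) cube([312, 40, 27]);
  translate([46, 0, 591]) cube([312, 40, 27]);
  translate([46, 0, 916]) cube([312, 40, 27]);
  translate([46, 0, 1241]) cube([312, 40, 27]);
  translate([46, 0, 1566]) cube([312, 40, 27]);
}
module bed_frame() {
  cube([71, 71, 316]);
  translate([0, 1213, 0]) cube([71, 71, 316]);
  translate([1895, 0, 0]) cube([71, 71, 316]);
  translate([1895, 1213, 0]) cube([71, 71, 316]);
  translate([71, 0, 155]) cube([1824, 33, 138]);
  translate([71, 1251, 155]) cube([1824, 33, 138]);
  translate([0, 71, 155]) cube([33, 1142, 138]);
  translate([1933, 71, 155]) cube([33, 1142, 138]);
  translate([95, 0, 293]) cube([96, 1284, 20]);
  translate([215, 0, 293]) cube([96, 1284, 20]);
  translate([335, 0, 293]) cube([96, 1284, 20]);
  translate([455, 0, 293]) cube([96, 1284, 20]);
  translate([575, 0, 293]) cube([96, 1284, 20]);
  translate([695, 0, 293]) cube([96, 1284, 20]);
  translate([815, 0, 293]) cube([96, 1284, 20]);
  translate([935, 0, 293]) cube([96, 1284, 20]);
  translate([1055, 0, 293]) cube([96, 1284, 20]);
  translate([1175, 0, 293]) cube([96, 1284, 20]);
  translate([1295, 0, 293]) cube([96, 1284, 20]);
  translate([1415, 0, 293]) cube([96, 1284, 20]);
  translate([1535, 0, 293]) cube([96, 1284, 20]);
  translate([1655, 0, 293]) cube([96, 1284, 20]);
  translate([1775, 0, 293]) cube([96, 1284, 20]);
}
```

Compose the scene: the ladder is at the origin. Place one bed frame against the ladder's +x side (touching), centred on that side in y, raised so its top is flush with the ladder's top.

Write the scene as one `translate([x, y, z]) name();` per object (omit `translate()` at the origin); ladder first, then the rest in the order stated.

ladder();
translate([404, -622, 1437]) bed_frame();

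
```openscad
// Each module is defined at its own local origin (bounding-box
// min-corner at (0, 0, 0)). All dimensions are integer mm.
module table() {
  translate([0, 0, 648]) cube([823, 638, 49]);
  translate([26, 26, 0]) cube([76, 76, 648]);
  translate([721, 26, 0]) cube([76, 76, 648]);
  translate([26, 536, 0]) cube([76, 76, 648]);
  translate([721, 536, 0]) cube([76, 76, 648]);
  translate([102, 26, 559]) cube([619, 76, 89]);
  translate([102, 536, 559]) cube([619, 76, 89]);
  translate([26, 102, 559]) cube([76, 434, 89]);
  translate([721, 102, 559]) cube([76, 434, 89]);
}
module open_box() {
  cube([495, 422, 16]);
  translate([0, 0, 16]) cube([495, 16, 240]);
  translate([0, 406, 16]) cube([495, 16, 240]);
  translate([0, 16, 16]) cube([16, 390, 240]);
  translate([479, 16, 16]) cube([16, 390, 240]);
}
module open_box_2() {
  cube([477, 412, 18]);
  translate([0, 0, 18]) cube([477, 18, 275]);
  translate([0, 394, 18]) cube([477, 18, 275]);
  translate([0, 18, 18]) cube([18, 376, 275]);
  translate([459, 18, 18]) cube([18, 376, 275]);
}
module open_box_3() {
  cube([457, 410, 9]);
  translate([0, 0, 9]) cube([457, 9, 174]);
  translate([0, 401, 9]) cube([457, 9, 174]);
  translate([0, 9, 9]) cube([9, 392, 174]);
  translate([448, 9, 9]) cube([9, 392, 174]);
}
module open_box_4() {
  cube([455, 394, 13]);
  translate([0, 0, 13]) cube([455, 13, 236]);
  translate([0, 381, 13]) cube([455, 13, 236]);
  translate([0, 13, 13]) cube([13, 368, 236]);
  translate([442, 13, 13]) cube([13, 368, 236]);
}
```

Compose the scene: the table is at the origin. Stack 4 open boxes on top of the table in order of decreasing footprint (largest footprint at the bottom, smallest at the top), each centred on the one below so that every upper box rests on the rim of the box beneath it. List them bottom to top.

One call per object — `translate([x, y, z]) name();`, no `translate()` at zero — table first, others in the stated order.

table();
translate([164, 108, 697]) open_box();
translate([173, 113, 953]) open_box_2();
translate([183, 114, 1246]) open_box_3();
translate([184, 122, 1429]) open_box_4();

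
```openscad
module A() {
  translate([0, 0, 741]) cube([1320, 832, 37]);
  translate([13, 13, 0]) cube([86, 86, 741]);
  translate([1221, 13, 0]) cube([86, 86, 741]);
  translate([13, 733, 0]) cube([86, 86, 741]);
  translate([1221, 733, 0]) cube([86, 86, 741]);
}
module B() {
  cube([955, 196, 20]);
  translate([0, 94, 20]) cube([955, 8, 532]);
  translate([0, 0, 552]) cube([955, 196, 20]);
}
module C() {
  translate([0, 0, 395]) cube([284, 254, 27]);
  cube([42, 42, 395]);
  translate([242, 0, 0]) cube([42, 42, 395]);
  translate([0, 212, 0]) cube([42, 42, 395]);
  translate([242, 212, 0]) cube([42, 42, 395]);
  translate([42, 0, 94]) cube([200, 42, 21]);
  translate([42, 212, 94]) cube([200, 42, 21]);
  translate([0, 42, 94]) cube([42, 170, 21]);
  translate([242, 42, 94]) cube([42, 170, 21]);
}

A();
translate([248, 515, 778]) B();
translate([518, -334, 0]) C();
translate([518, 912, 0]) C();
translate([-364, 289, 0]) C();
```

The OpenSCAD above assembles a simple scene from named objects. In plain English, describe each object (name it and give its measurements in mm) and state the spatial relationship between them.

A is a table with a 1320×832 mm rectangular top, 37 mm thick, top surface at z = 778 mm, supported by four 86×86 mm square legs, each inset 13 mm from the nearest pair of top edges, running from the floor.

B is an I-beam lying along x, 955 mm long. Overall section height 572 mm. Two flanges 196 mm wide (y) and 20 mm thick, one on the floor and one at the top; a web 8 mm thick runs between them, centred on the flange width.

C is a four-legged stool. The seat is a 284×254×27 mm slab whose top surface is at z = 422 mm; four square legs, each 42×42 mm in cross-section, run from the floor (z = 0) to the underside of the seat, each flush with a corner of the seat. Four stretchers, 42 mm wide and 21 mm tall, connect adjacent legs with their undersides at z = 94 mm, each running between the inner faces of the legs it joins and aligned with the legs' outer faces on the other axis.

The I-beam is on top of the table. Three stools sit around the table at the −y, +y, −x sides.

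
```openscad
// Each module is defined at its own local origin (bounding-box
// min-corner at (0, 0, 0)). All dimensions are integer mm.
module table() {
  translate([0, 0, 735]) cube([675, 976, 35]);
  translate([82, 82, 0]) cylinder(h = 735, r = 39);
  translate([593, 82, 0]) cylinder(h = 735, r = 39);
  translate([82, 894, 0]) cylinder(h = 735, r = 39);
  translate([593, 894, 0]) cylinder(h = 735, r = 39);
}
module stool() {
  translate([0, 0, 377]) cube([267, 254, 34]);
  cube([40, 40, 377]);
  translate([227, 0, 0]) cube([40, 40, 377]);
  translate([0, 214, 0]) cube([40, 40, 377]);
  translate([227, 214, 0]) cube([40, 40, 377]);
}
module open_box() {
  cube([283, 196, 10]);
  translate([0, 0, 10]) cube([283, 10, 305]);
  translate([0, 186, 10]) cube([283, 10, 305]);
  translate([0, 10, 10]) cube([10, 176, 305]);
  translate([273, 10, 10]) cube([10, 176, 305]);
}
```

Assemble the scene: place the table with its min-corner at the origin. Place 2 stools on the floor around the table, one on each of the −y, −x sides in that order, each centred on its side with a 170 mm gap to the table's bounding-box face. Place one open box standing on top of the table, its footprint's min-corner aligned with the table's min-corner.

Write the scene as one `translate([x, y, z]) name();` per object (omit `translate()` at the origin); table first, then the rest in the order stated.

table();
translate([204, -424, 0]) stool();
translate([-437, 361, 0]) stool();
translate([0, 0, 770]) open_box();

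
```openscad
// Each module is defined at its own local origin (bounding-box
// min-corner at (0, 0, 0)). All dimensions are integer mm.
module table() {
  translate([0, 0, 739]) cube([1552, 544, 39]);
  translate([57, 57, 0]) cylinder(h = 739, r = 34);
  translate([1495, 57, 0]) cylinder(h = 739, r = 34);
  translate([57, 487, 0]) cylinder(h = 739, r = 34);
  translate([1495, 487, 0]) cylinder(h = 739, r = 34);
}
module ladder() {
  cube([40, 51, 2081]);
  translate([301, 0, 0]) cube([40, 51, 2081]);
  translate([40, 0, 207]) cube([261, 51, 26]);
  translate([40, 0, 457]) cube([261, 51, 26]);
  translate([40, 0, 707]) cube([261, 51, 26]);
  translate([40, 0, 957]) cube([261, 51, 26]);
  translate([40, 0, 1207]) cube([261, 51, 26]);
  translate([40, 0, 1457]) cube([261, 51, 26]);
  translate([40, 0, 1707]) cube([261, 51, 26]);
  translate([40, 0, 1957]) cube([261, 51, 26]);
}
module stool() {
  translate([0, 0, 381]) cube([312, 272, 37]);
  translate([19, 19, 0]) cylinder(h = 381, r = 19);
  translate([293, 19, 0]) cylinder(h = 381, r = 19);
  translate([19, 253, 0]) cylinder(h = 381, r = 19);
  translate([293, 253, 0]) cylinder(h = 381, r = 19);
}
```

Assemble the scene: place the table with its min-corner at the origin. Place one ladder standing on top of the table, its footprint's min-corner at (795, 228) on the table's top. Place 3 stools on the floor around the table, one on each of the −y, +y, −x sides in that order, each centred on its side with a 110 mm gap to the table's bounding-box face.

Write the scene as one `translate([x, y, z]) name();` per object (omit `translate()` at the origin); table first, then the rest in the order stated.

table();
translate([795, 228, 778]) ladder();
translate([620, -382, 0]) stool();
translate([620, 654, 0]) stool();
translate([-422, 136, 0]) stool();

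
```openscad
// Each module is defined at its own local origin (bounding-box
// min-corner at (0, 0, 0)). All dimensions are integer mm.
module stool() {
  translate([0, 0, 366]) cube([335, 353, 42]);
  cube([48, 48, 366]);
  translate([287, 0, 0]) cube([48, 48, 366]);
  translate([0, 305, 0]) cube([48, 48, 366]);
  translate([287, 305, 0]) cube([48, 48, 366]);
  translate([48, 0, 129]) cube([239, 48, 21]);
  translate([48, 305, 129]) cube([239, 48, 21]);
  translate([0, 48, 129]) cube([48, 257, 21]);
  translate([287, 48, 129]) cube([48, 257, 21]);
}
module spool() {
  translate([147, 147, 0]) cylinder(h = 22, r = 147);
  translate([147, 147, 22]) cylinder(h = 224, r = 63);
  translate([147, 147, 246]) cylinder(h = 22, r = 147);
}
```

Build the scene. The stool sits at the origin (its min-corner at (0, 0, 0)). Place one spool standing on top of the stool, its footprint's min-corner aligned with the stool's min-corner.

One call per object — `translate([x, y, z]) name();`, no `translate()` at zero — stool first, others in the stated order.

stool();
translate([0, 0, 408]) spool();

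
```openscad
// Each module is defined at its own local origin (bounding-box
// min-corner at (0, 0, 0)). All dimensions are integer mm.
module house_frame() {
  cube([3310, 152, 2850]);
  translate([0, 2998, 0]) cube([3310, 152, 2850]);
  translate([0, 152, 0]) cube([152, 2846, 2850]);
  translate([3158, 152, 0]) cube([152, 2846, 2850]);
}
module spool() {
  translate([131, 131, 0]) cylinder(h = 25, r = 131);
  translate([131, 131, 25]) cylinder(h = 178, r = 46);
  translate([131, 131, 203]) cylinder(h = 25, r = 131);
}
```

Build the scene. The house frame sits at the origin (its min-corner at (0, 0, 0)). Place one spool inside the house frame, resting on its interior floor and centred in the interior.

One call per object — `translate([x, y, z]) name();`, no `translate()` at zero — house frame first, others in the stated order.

house_frame();
translate([1524, 1444, 0]) spool();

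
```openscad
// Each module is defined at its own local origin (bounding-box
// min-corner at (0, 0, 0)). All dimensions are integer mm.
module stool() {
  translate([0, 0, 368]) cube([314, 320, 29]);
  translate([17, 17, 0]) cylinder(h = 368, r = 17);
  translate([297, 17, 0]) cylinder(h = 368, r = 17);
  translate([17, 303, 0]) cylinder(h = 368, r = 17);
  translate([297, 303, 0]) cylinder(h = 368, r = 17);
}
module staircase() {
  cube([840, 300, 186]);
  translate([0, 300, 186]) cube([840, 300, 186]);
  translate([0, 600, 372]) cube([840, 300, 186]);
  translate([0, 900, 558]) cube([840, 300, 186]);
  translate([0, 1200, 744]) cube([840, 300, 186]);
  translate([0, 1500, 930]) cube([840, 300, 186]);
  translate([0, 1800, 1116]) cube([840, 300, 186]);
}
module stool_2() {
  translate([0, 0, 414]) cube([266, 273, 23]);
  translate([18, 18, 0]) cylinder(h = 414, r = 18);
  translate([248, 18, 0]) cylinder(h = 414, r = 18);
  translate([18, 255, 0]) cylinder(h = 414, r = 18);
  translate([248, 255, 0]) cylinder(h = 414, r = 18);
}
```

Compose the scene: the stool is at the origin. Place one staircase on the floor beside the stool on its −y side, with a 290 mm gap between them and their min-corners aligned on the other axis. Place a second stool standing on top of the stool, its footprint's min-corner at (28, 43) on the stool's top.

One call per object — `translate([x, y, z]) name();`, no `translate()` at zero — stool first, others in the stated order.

stool();
translate([0, -2390, 0]) staircase();
translate([28, 43, 397]) stool_2();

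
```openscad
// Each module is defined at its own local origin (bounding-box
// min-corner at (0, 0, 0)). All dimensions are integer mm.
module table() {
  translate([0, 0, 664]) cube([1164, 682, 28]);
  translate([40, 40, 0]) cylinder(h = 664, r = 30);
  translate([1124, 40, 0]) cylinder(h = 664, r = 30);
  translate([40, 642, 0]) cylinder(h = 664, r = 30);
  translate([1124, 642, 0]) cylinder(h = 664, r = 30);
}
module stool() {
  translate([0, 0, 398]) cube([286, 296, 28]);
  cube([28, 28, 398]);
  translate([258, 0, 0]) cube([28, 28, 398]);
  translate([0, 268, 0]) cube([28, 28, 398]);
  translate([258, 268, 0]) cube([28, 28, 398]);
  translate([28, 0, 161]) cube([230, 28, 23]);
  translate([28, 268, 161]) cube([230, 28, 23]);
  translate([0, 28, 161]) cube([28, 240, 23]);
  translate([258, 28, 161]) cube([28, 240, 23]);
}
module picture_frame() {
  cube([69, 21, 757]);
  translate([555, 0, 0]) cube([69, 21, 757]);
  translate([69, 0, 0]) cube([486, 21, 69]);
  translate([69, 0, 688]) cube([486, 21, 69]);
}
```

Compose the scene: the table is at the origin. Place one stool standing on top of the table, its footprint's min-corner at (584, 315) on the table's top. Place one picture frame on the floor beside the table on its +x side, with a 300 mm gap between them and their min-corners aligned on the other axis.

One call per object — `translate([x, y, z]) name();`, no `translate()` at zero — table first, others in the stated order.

table();
translate([584, 315, 692]) stool();
translate([1464, 0, 0]) picture_frame();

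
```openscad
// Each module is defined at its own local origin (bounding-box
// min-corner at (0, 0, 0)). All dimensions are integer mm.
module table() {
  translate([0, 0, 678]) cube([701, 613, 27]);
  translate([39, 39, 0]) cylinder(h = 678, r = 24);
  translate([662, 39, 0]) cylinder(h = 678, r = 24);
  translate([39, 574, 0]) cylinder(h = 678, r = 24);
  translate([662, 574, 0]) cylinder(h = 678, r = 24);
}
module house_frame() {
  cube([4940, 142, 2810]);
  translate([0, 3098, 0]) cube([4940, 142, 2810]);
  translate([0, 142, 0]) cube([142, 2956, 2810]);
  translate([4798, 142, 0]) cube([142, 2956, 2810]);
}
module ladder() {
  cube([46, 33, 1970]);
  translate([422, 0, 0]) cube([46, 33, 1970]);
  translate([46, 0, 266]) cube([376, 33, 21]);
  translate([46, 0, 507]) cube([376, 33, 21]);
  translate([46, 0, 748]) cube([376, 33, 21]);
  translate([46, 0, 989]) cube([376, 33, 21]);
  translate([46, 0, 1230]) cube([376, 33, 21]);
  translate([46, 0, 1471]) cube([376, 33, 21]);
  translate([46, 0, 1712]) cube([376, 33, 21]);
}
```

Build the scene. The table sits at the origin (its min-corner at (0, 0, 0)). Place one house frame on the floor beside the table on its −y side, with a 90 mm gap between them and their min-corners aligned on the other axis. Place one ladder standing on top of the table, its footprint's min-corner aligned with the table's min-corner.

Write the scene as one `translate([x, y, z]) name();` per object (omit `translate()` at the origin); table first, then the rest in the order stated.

table();
translate([0, -3330, 0]) house_frame();
translate([0, 0, 705]) ladder();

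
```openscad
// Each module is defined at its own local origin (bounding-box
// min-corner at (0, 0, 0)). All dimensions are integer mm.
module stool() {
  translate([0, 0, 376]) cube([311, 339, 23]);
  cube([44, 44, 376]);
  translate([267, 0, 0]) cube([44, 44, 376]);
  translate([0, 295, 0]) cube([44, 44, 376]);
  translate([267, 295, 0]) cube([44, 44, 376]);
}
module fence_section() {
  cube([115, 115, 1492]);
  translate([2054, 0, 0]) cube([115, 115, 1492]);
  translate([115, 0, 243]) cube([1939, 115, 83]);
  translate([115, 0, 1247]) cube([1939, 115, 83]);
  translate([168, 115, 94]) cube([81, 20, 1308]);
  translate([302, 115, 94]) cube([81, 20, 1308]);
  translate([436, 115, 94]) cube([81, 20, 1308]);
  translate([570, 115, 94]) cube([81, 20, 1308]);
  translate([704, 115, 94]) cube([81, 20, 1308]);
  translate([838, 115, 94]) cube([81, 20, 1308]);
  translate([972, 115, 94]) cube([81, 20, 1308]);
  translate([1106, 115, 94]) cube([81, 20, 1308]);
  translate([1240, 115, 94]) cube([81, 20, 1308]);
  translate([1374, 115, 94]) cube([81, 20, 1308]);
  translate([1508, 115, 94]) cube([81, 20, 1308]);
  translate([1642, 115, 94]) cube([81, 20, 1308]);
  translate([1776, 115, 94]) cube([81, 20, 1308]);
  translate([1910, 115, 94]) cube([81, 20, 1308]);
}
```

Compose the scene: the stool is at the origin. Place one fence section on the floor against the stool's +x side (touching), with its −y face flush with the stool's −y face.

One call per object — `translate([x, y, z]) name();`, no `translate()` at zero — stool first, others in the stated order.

stool();
translate([311, 0, 0]) fence_section();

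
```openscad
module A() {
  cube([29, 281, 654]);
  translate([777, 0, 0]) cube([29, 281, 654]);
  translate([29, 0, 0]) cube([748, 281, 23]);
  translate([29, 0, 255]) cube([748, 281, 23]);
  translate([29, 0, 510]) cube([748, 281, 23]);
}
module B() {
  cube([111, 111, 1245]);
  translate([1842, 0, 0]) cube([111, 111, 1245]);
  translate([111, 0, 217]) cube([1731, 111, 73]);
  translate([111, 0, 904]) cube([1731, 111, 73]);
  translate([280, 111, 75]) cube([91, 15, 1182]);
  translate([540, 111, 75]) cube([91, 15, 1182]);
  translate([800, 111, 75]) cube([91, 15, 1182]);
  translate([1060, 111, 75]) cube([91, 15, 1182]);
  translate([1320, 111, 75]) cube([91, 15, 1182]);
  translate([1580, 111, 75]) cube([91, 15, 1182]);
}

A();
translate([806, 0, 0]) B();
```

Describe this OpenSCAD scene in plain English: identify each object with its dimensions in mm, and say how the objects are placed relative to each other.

A is a bookshelf 806 mm wide overall, 281 mm deep and 654 mm tall. The two sides are 29 mm thick vertical panels. 3 horizontal shelves of 23 mm thickness span between the inner faces of the sides; the lowest shelf sits on the floor and shelves are stacked with a clear vertical gap of 232 mm between each pair.

B is a fence section. Two 111×111 mm posts, 1245 mm tall, stand on the floor with a clear span of 1731 mm between their inner faces. Two horizontal rails of 111×73 mm section span the gap between the posts with their undersides at z = 217 mm and z = 904 mm, flush with the posts' −y face. 6 pickets, each 91 mm wide, 15 mm thick and 1182 mm tall, are fixed to the +y face of the rails with their bottoms at z = 75 mm, evenly spaced across the span with equal gaps (rounded down to the nearest mm) at the −x end and between each pair — any rounding remainder accumulates at the +x end.

The fence section is against the bookshelf's +x side, with their −y faces flush.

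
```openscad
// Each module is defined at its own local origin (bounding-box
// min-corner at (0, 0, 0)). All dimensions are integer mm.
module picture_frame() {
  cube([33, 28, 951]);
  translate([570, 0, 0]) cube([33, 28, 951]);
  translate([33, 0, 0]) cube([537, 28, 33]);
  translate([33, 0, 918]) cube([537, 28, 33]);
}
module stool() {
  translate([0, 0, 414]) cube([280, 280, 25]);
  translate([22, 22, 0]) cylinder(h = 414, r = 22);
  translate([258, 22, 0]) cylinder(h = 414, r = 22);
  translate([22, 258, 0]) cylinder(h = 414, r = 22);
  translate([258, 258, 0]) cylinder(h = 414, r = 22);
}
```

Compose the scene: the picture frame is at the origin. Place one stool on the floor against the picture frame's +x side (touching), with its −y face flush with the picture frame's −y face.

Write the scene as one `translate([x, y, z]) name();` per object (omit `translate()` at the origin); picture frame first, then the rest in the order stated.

picture_frame();
translate([603, 0, 0]) stool();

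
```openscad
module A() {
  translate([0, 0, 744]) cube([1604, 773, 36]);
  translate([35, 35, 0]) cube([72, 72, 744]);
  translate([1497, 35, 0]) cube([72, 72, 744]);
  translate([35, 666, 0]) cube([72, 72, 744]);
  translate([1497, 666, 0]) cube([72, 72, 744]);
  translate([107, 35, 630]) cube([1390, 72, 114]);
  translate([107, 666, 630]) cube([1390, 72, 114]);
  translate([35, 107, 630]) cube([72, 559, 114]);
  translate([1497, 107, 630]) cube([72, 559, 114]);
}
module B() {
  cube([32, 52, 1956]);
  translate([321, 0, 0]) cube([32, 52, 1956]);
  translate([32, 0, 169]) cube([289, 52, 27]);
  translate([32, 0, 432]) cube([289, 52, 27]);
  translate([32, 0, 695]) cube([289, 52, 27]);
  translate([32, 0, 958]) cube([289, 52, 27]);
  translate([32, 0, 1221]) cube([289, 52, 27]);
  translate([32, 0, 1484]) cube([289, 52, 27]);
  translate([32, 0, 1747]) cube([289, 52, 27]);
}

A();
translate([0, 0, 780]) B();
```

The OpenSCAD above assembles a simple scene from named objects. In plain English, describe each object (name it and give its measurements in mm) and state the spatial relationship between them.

A is a table: top 1604 mm (x) × 773 mm (y), 36 mm thick, upper face at z = 780 mm, on four 72×72 mm square legs, each inset 35 mm from the nearest pair of top edges, running from z = 0 to the bottom of the top. Four apron rails, 72 mm thick and 114 mm tall, run between adjacent legs with their top edges flush with the underside of the top and their outer faces flush with the legs' outer faces.

B is a straight ladder. Two 32×52 mm vertical rails, 1956 mm tall, stand 353 mm apart (outside-to-outside) with their front faces coplanar on the −y side. 7 rungs, each 52 mm deep and 27 mm tall, span between the inner faces of the rails, front faces flush with the rails. The lowest rung's underside is at z = 169 mm and rungs are spaced 263 mm apart (underside to underside).

The ladder is on top of the table.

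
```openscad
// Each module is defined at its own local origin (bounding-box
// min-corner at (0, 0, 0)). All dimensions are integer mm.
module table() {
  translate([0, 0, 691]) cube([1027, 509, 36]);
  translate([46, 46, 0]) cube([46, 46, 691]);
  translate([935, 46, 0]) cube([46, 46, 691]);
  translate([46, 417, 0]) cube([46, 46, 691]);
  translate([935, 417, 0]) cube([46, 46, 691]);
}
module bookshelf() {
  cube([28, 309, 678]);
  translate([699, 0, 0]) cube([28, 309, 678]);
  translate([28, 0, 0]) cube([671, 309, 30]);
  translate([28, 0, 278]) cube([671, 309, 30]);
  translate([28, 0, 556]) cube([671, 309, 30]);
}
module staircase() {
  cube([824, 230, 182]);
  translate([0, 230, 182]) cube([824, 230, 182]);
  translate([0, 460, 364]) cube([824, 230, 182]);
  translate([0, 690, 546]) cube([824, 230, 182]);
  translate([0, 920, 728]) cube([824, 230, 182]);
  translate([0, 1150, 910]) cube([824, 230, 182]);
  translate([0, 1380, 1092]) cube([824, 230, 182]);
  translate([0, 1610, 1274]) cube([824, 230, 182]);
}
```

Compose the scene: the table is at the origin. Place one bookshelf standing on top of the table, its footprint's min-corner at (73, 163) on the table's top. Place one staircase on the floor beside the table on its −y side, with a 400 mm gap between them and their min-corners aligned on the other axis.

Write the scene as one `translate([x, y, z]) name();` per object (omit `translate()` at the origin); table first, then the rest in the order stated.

table();
translate([73, 163, 727]) bookshelf();
translate([0, -2240, 0]) staircase();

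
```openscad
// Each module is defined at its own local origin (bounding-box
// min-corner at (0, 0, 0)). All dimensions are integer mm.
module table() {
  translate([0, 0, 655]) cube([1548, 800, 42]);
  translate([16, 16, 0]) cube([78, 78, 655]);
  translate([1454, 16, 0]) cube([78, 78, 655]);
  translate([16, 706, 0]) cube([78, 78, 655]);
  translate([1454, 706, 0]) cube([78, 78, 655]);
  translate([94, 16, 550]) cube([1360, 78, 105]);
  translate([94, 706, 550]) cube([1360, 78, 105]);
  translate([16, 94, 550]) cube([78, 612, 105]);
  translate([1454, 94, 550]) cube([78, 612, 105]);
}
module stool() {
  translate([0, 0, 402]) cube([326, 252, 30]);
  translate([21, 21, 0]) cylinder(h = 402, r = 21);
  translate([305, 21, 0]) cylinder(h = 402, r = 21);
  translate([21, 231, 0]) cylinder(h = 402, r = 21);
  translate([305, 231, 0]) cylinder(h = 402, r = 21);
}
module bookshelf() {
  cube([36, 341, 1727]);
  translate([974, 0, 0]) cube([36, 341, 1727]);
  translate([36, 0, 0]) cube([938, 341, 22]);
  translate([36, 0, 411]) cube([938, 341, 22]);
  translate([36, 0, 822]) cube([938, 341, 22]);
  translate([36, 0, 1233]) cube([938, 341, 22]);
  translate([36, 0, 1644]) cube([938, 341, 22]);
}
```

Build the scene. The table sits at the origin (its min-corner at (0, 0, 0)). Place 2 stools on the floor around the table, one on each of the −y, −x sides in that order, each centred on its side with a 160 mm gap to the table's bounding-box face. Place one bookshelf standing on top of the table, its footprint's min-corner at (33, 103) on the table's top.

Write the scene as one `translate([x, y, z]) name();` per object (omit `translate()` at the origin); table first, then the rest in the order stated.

table();
translate([611, -412, 0]) stool();
translate([-486, 274, 0]) stool();
translate([33, 103, 697]) bookshelf();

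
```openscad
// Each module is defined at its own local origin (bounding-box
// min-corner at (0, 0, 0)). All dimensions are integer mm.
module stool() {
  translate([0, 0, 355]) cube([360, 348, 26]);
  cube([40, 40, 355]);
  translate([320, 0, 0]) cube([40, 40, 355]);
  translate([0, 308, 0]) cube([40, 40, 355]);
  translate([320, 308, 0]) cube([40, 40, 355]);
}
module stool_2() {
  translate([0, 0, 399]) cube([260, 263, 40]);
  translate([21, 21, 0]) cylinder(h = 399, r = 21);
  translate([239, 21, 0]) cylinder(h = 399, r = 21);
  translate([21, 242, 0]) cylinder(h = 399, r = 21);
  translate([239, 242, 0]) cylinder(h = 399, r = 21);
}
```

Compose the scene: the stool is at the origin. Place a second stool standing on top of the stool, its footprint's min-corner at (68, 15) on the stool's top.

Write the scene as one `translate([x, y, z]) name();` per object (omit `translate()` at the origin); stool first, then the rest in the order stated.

stool();
translate([68, 15, 381]) stool_2();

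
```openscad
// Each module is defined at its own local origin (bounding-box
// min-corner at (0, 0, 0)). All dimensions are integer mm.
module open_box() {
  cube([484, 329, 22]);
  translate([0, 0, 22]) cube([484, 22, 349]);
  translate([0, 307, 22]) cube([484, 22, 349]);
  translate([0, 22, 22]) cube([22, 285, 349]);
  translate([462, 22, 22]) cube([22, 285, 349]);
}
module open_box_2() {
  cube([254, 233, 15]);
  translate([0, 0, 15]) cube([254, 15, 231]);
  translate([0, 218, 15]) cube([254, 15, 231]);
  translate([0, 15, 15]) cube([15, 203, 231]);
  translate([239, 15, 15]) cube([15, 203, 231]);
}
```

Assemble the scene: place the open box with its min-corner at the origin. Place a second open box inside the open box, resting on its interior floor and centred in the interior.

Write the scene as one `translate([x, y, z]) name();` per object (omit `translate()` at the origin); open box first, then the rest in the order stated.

open_box();
translate([115, 48, 22]) open_box_2();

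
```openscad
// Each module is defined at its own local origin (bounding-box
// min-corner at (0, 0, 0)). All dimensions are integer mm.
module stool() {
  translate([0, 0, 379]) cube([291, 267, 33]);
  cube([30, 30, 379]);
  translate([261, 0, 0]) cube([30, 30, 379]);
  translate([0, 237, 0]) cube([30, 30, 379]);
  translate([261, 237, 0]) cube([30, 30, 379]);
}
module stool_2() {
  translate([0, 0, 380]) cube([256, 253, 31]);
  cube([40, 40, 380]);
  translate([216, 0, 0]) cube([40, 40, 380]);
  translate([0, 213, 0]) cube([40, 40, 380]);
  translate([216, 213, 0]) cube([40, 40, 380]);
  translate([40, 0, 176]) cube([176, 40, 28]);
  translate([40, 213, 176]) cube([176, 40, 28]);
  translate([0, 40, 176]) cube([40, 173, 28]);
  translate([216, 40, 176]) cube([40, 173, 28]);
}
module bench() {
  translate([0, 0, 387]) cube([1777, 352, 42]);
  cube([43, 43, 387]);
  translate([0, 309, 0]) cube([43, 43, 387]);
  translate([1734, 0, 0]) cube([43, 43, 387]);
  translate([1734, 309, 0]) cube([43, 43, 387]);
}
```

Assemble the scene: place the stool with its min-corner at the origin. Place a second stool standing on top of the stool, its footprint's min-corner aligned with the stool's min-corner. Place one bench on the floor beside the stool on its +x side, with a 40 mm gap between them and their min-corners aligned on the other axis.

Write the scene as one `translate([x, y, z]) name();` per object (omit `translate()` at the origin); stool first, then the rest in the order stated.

stool();
translate([0, 0, 412]) stool_2();
translate([331, 0, 0]) bench();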